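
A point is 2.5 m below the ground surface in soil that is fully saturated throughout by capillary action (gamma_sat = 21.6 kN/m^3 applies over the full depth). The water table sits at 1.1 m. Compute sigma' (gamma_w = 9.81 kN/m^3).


Total stress = gamma_sat * depth
sigma = 21.6 * 2.5 = 54.0 kPa
Pore water pressure u = gamma_w * (depth - d_wt)
u = 9.81 * (2.5 - 1.1) = 13.734 kPa
Effective stress = sigma - u
sigma' = 54.0 - 13.734 = 40.27 kPa


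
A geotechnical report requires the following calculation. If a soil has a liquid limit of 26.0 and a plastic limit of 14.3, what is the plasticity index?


Using PI = LL - PL
PI = 26.0 - 14.3
PI = 11.7


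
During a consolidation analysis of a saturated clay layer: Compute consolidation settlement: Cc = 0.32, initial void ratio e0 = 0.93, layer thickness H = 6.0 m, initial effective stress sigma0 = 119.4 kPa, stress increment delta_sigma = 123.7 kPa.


Result: 0.3072 m

Derivation:
Using Sc = Cc * H / (1 + e0) * log10((sigma0 + delta_sigma) / sigma0)
Stress ratio = (119.4 + 123.7) / 119.4 = 2.03601
log10(2.03601) = 0.308781
Cc * H / (1 + e0) = 0.32 * 6.0 / (1 + 0.93) = 0.994819
Sc = 0.994819 * 0.308781
Sc = 0.3072 m


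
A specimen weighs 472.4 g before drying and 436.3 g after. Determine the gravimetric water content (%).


Using w = (m_wet - m_dry) / m_dry * 100
m_wet - m_dry = 472.4 - 436.3 = 36.1 g
w = 36.1 / 436.3 * 100
w = 8.27 %


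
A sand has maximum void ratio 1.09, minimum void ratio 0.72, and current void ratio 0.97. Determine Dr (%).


Result: 32.43 %

Derivation:
Using Dr = (e_max - e) / (e_max - e_min) * 100
e_max - e = 1.09 - 0.97 = 0.12
e_max - e_min = 1.09 - 0.72 = 0.37
Dr = 0.12 / 0.37 * 100
Dr = 32.43 %


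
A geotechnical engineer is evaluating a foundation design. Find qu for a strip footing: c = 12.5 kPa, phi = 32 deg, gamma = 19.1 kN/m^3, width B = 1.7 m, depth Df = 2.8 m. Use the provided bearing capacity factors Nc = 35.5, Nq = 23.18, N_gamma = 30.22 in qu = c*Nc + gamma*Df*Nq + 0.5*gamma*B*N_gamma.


Compute qu = c*Nc + gamma*Df*Nq + 0.5*gamma*B*N_gamma
Term 1: 12.5 * 35.5 = 443.75
Term 2: 19.1 * 2.8 * 23.18 = 1239.6664
Term 3: 0.5 * 19.1 * 1.7 * 30.22 = 490.6217
qu = 443.75 + 1239.6664 + 490.6217
qu = 2174.04 kPa


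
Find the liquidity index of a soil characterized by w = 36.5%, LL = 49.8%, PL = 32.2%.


First compute the plasticity index:
PI = LL - PL = 49.8 - 32.2 = 17.6
Then compute the liquidity index:
LI = (w - PL) / PI
LI = (36.5 - 32.2) / 17.6
LI = 0.244


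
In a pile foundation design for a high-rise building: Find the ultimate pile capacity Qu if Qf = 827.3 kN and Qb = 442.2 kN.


Using Qu = Qf + Qb
Qu = 827.3 + 442.2
Qu = 1269.5 kN


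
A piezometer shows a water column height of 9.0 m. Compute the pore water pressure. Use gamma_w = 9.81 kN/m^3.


Result: 88.29 kPa

Derivation:
Using u = gamma_w * h_w
u = 9.81 * 9.0
u = 88.29 kPa


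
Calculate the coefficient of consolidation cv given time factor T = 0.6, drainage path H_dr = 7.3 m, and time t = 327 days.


Using cv = T * H_dr^2 / t
H_dr^2 = 7.3^2 = 53.29
cv = 0.6 * 53.29 / 327
cv = 0.09778 m^2/day


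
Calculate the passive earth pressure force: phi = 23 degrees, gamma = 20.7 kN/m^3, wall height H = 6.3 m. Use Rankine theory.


Compute passive earth pressure coefficient:
Kp = tan^2(45 + phi/2) = tan^2(56.5) = 2.282623
Compute passive force:
Pp = 0.5 * Kp * gamma * H^2
Pp = 0.5 * 2.282623 * 20.7 * 6.3^2
Pp = 937.68 kN/m


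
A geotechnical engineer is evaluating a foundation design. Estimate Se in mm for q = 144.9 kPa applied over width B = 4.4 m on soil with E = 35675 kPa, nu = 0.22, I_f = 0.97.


Result: 16.496 mm

Derivation:
Using Se = q * B * (1 - nu^2) * I_f / E
1 - nu^2 = 1 - 0.22^2 = 0.9516
Se = 144.9 * 4.4 * 0.9516 * 0.97 / 35675
Se = 0.016496 m
Convert to mm: Se = 0.016496 * 1000 = 16.496 mm


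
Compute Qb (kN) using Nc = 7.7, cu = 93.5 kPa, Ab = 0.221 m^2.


Using Qb = Nc * cu * Ab
Qb = 7.7 * 93.5 * 0.221
Qb = 159.11 kN


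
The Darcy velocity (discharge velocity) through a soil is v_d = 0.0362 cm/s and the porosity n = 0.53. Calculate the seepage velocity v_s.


Using v_s = v_d / n
v_s = 0.0362 / 0.53
v_s = 0.0683 cm/s


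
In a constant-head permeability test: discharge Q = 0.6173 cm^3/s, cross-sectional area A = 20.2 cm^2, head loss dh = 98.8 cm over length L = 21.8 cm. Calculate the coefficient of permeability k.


Compute hydraulic gradient:
i = dh / L = 98.8 / 21.8 = 4.53211
Then apply Darcy's law:
k = Q / (A * i)
k = 0.6173 / (20.2 * 4.53211)
k = 0.6173 / 91.5486
k = 0.006743 cm/s


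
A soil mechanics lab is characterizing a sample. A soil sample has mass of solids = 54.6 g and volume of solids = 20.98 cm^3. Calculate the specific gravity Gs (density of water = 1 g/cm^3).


Result: 2.602

Derivation:
Using Gs = m_s / (V_s * rho_w)
Since rho_w = 1 g/cm^3:
Gs = 54.6 / 20.98
Gs = 2.602


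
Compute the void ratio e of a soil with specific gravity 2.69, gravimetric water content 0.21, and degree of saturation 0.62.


Using the relation e = Gs * w / S
e = 2.69 * 0.21 / 0.62
e = 0.9111


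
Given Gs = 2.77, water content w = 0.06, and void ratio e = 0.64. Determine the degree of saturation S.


Using S = Gs * w / e
S = 2.77 * 0.06 / 0.64
S = 0.2597


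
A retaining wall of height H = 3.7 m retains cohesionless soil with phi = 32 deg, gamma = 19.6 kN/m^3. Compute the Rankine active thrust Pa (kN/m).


Compute active earth pressure coefficient:
Ka = tan^2(45 - phi/2) = tan^2(29.0) = 0.307259
Compute active force:
Pa = 0.5 * Ka * gamma * H^2
Pa = 0.5 * 0.307259 * 19.6 * 3.7^2
Pa = 41.22 kN/m


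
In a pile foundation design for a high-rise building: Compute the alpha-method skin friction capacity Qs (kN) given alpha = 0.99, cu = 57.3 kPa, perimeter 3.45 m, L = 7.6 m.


Result: 1487.38 kN

Derivation:
Using Qs = alpha * cu * perimeter * L
Qs = 0.99 * 57.3 * 3.45 * 7.6
Qs = 1487.38 kN


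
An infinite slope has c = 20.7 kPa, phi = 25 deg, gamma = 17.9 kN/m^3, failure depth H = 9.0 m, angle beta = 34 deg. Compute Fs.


Using Fs = c / (gamma*H*sin(beta)*cos(beta)) + tan(phi)/tan(beta)
Cohesion contribution = 20.7 / (17.9*9.0*sin(34)*cos(34))
Cohesion contribution = 0.277165
Friction contribution = tan(25)/tan(34) = 0.69133
Fs = 0.277165 + 0.69133
Fs = 0.968


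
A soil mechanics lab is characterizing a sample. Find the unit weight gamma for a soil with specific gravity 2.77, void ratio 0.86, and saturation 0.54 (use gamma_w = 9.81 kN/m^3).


Result: 17.059 kN/m^3

Derivation:
Using gamma = gamma_w * (Gs + S*e) / (1 + e)
Numerator: Gs + S*e = 2.77 + 0.54*0.86 = 3.2344
Denominator: 1 + e = 1 + 0.86 = 1.86
gamma = 9.81 * 3.2344 / 1.86
gamma = 17.059 kN/m^3


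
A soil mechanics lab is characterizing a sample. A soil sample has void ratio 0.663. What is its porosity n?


Result: 0.3987

Derivation:
Using the relation n = e / (1 + e)
n = 0.663 / (1 + 0.663)
n = 0.663 / 1.663
n = 0.3987


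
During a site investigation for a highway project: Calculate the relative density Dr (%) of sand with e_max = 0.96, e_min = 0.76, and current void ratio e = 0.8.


Using Dr = (e_max - e) / (e_max - e_min) * 100
e_max - e = 0.96 - 0.8 = 0.16
e_max - e_min = 0.96 - 0.76 = 0.2
Dr = 0.16 / 0.2 * 100
Dr = 80.0 %


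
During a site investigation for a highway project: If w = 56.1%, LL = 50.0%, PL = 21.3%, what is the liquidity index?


Result: 1.213

Derivation:
First compute the plasticity index:
PI = LL - PL = 50.0 - 21.3 = 28.7
Then compute the liquidity index:
LI = (w - PL) / PI
LI = (56.1 - 21.3) / 28.7
LI = 1.213


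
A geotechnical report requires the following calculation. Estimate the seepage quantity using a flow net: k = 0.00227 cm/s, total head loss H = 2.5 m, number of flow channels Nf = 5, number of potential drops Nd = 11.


Result: 2.58e-05 m^3/s per m

Derivation:
Convert k to m/s for unit consistency with H:
k = 0.00227 cm/s = 0.00227 / 100 m/s = 2.27e-05 m/s
Using q = k * H * Nf / Nd
Nf / Nd = 5 / 11 = 0.4545
q = 2.27e-05 * 2.5 * 0.4545
q = 2.58e-05 m^3/s per m


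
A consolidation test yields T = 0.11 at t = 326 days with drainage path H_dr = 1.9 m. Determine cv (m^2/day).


Using cv = T * H_dr^2 / t
H_dr^2 = 1.9^2 = 3.61
cv = 0.11 * 3.61 / 326
cv = 0.00122 m^2/day


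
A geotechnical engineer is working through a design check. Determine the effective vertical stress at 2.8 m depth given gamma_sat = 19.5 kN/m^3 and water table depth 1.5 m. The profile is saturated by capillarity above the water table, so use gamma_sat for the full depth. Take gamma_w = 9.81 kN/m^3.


Result: 41.85 kPa

Derivation:
Total stress = gamma_sat * depth
sigma = 19.5 * 2.8 = 54.6 kPa
Pore water pressure u = gamma_w * (depth - d_wt)
u = 9.81 * (2.8 - 1.5) = 12.753 kPa
Effective stress = sigma - u
sigma' = 54.6 - 12.753 = 41.85 kPa


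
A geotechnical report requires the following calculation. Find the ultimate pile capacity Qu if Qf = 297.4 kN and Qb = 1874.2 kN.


Using Qu = Qf + Qb
Qu = 297.4 + 1874.2
Qu = 2171.6 kN


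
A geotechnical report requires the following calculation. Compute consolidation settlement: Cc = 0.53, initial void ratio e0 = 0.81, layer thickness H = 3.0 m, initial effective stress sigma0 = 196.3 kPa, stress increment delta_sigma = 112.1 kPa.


Using Sc = Cc * H / (1 + e0) * log10((sigma0 + delta_sigma) / sigma0)
Stress ratio = (196.3 + 112.1) / 196.3 = 1.57106
log10(1.57106) = 0.196194
Cc * H / (1 + e0) = 0.53 * 3.0 / (1 + 0.81) = 0.878453
Sc = 0.878453 * 0.196194
Sc = 0.1723 m


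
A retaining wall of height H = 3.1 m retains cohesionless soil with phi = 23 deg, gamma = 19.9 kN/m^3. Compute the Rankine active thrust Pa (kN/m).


Compute active earth pressure coefficient:
Ka = tan^2(45 - phi/2) = tan^2(33.5) = 0.438092
Compute active force:
Pa = 0.5 * Ka * gamma * H^2
Pa = 0.5 * 0.438092 * 19.9 * 3.1^2
Pa = 41.89 kN/m


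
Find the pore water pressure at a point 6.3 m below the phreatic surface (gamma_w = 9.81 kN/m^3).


Using u = gamma_w * h_w
u = 9.81 * 6.3
u = 61.8 kPa


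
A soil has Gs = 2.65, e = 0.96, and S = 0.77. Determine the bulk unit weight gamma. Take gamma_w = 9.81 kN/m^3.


Using gamma = gamma_w * (Gs + S*e) / (1 + e)
Numerator: Gs + S*e = 2.65 + 0.77*0.96 = 3.3892
Denominator: 1 + e = 1 + 0.96 = 1.96
gamma = 9.81 * 3.3892 / 1.96
gamma = 16.963 kN/m^3


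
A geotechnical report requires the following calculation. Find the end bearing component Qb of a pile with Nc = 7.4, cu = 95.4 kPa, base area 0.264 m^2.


Using Qb = Nc * cu * Ab
Qb = 7.4 * 95.4 * 0.264
Qb = 186.37 kN


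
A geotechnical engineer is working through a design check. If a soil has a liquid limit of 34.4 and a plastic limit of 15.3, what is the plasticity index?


Result: 19.1

Derivation:
Using PI = LL - PL
PI = 34.4 - 15.3
PI = 19.1


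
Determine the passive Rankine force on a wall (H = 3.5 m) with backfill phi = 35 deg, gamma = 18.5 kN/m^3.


Result: 418.14 kN/m

Derivation:
Compute passive earth pressure coefficient:
Kp = tan^2(45 + phi/2) = tan^2(62.5) = 3.690172
Compute passive force:
Pp = 0.5 * Kp * gamma * H^2
Pp = 0.5 * 3.690172 * 18.5 * 3.5^2
Pp = 418.14 kN/m


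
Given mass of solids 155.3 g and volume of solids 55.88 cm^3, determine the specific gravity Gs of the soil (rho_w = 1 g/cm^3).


Result: 2.779

Derivation:
Using Gs = m_s / (V_s * rho_w)
Since rho_w = 1 g/cm^3:
Gs = 155.3 / 55.88
Gs = 2.779


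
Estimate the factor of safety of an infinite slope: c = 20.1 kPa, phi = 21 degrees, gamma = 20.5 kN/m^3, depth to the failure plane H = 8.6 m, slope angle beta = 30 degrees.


Using Fs = c / (gamma*H*sin(beta)*cos(beta)) + tan(phi)/tan(beta)
Cohesion contribution = 20.1 / (20.5*8.6*sin(30)*cos(30))
Cohesion contribution = 0.263295
Friction contribution = tan(21)/tan(30) = 0.664872
Fs = 0.263295 + 0.664872
Fs = 0.928


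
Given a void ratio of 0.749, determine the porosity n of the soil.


Result: 0.4282

Derivation:
Using the relation n = e / (1 + e)
n = 0.749 / (1 + 0.749)
n = 0.749 / 1.749
n = 0.4282


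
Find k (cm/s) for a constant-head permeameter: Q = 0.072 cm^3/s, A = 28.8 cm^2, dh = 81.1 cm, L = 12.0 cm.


Result: 0.00037 cm/s

Derivation:
Compute hydraulic gradient:
i = dh / L = 81.1 / 12.0 = 6.75833
Then apply Darcy's law:
k = Q / (A * i)
k = 0.072 / (28.8 * 6.75833)
k = 0.072 / 194.64
k = 0.00037 cm/s


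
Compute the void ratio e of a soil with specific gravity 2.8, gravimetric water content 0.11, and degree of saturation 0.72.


Using the relation e = Gs * w / S
e = 2.8 * 0.11 / 0.72
e = 0.4278


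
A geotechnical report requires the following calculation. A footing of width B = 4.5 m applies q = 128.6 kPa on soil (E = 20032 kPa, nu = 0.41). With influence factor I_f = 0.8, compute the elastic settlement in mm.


Result: 19.226 mm

Derivation:
Using Se = q * B * (1 - nu^2) * I_f / E
1 - nu^2 = 1 - 0.41^2 = 0.8319
Se = 128.6 * 4.5 * 0.8319 * 0.8 / 20032
Se = 0.019226 m
Convert to mm: Se = 0.019226 * 1000 = 19.226 mm


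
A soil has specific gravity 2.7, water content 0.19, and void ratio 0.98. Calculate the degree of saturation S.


Using S = Gs * w / e
S = 2.7 * 0.19 / 0.98
S = 0.5235


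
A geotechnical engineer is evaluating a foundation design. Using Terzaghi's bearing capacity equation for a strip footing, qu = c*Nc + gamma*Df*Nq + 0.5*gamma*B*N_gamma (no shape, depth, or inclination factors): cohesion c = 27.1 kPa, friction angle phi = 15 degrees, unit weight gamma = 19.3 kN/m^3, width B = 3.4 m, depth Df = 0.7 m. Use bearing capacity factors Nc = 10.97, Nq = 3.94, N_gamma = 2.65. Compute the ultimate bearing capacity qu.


Compute qu = c*Nc + gamma*Df*Nq + 0.5*gamma*B*N_gamma
Term 1: 27.1 * 10.97 = 297.287
Term 2: 19.3 * 0.7 * 3.94 = 53.2294
Term 3: 0.5 * 19.3 * 3.4 * 2.65 = 86.9465
qu = 297.287 + 53.2294 + 86.9465
qu = 437.46 kPa


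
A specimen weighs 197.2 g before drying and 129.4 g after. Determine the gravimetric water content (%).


Using w = (m_wet - m_dry) / m_dry * 100
m_wet - m_dry = 197.2 - 129.4 = 67.8 g
w = 67.8 / 129.4 * 100
w = 52.4 %


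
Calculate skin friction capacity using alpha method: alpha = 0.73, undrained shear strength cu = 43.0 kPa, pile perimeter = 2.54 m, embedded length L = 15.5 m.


Using Qs = alpha * cu * perimeter * L
Qs = 0.73 * 43.0 * 2.54 * 15.5
Qs = 1235.82 kN


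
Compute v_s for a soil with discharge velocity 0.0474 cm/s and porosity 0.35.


Result: 0.13543 cm/s

Derivation:
Using v_s = v_d / n
v_s = 0.0474 / 0.35
v_s = 0.13543 cm/s


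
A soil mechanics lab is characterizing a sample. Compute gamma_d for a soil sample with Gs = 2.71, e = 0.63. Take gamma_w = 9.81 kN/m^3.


Result: 16.31 kN/m^3

Derivation:
Using gamma_d = Gs * gamma_w / (1 + e)
gamma_d = 2.71 * 9.81 / (1 + 0.63)
gamma_d = 2.71 * 9.81 / 1.63
gamma_d = 16.31 kN/m^3


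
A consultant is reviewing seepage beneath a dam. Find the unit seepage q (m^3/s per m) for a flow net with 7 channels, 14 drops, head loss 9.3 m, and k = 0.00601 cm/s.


Convert k to m/s for unit consistency with H:
k = 0.00601 cm/s = 0.00601 / 100 m/s = 6.01e-05 m/s
Using q = k * H * Nf / Nd
Nf / Nd = 7 / 14 = 0.5
q = 6.01e-05 * 9.3 * 0.5
q = 0.0002795 m^3/s per m


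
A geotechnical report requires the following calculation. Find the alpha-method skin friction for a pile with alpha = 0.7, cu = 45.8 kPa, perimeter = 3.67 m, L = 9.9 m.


Using Qs = alpha * cu * perimeter * L
Qs = 0.7 * 45.8 * 3.67 * 9.9
Qs = 1164.84 kN


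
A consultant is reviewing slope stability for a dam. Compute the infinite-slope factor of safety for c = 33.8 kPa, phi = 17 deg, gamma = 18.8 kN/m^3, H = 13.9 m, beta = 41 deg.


Result: 0.613

Derivation:
Using Fs = c / (gamma*H*sin(beta)*cos(beta)) + tan(phi)/tan(beta)
Cohesion contribution = 33.8 / (18.8*13.9*sin(41)*cos(41))
Cohesion contribution = 0.261229
Friction contribution = tan(17)/tan(41) = 0.351703
Fs = 0.261229 + 0.351703
Fs = 0.613


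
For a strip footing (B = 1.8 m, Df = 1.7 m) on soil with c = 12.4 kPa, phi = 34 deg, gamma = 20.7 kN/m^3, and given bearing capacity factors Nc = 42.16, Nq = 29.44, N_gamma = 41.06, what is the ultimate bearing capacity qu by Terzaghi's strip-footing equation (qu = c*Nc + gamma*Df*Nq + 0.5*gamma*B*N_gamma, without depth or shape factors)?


Result: 2323.73 kPa

Derivation:
Compute qu = c*Nc + gamma*Df*Nq + 0.5*gamma*B*N_gamma
Term 1: 12.4 * 42.16 = 522.784
Term 2: 20.7 * 1.7 * 29.44 = 1035.9936
Term 3: 0.5 * 20.7 * 1.8 * 41.06 = 764.9478
qu = 522.784 + 1035.9936 + 764.9478
qu = 2323.73 kPa


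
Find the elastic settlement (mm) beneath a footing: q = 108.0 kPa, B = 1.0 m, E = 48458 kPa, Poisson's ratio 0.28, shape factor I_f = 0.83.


Using Se = q * B * (1 - nu^2) * I_f / E
1 - nu^2 = 1 - 0.28^2 = 0.9216
Se = 108.0 * 1.0 * 0.9216 * 0.83 / 48458
Se = 0.001705 m
Convert to mm: Se = 0.001705 * 1000 = 1.705 mm


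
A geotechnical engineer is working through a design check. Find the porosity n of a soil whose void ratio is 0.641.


Using the relation n = e / (1 + e)
n = 0.641 / (1 + 0.641)
n = 0.641 / 1.641
n = 0.3906


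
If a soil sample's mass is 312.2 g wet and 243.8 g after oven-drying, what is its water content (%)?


Using w = (m_wet - m_dry) / m_dry * 100
m_wet - m_dry = 312.2 - 243.8 = 68.4 g
w = 68.4 / 243.8 * 100
w = 28.06 %


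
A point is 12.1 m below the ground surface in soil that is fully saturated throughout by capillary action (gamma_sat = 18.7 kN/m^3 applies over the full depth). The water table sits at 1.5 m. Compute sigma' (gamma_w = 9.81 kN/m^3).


Result: 122.28 kPa

Derivation:
Total stress = gamma_sat * depth
sigma = 18.7 * 12.1 = 226.27 kPa
Pore water pressure u = gamma_w * (depth - d_wt)
u = 9.81 * (12.1 - 1.5) = 103.986 kPa
Effective stress = sigma - u
sigma' = 226.27 - 103.986 = 122.28 kPa


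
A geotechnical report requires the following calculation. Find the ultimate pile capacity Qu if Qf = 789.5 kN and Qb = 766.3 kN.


Result: 1555.8 kN

Derivation:
Using Qu = Qf + Qb
Qu = 789.5 + 766.3
Qu = 1555.8 kN


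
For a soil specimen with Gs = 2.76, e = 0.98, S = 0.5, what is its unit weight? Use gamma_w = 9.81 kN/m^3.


Using gamma = gamma_w * (Gs + S*e) / (1 + e)
Numerator: Gs + S*e = 2.76 + 0.5*0.98 = 3.25
Denominator: 1 + e = 1 + 0.98 = 1.98
gamma = 9.81 * 3.25 / 1.98
gamma = 16.102 kN/m^3


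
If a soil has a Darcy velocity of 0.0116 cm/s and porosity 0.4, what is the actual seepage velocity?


Result: 0.029 cm/s

Derivation:
Using v_s = v_d / n
v_s = 0.0116 / 0.4
v_s = 0.029 cm/s


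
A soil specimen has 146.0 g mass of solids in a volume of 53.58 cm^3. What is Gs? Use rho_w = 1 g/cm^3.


Result: 2.725

Derivation:
Using Gs = m_s / (V_s * rho_w)
Since rho_w = 1 g/cm^3:
Gs = 146.0 / 53.58
Gs = 2.725


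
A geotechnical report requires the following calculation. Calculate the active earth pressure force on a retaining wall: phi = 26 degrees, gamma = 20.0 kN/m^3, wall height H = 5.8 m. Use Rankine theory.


Compute active earth pressure coefficient:
Ka = tan^2(45 - phi/2) = tan^2(32.0) = 0.390462
Compute active force:
Pa = 0.5 * Ka * gamma * H^2
Pa = 0.5 * 0.390462 * 20.0 * 5.8^2
Pa = 131.35 kN/m


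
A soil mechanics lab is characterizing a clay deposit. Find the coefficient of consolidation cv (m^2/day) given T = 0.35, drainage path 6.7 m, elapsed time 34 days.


Using cv = T * H_dr^2 / t
H_dr^2 = 6.7^2 = 44.89
cv = 0.35 * 44.89 / 34
cv = 0.4621 m^2/day


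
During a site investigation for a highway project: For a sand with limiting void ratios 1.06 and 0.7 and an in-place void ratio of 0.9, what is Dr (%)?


Using Dr = (e_max - e) / (e_max - e_min) * 100
e_max - e = 1.06 - 0.9 = 0.16
e_max - e_min = 1.06 - 0.7 = 0.36
Dr = 0.16 / 0.36 * 100
Dr = 44.44 %


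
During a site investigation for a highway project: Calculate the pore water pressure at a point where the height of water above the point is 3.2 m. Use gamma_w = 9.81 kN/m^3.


Using u = gamma_w * h_w
u = 9.81 * 3.2
u = 31.39 kPa


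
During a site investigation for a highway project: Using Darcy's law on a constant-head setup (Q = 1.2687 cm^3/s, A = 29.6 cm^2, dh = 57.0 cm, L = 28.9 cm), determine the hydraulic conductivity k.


Compute hydraulic gradient:
i = dh / L = 57.0 / 28.9 = 1.97232
Then apply Darcy's law:
k = Q / (A * i)
k = 1.2687 / (29.6 * 1.97232)
k = 1.2687 / 58.3806
k = 0.021732 cm/s


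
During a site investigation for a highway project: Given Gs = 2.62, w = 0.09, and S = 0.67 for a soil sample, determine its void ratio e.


Using the relation e = Gs * w / S
e = 2.62 * 0.09 / 0.67
e = 0.3519


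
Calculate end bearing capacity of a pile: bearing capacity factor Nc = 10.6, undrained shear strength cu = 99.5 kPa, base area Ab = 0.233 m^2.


Using Qb = Nc * cu * Ab
Qb = 10.6 * 99.5 * 0.233
Qb = 245.75 kN


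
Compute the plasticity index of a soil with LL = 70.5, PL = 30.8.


Using PI = LL - PL
PI = 70.5 - 30.8
PI = 39.7


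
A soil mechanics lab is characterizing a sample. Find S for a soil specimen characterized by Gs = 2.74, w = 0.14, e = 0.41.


Using S = Gs * w / e
S = 2.74 * 0.14 / 0.41
S = 0.9356


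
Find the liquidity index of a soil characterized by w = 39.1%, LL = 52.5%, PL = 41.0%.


First compute the plasticity index:
PI = LL - PL = 52.5 - 41.0 = 11.5
Then compute the liquidity index:
LI = (w - PL) / PI
LI = (39.1 - 41.0) / 11.5
LI = -0.165


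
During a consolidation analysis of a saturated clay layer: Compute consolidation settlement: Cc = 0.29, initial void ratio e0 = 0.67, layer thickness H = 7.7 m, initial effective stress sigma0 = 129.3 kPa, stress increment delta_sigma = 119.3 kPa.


Result: 0.3796 m

Derivation:
Using Sc = Cc * H / (1 + e0) * log10((sigma0 + delta_sigma) / sigma0)
Stress ratio = (129.3 + 119.3) / 129.3 = 1.92266
log10(1.92266) = 0.283903
Cc * H / (1 + e0) = 0.29 * 7.7 / (1 + 0.67) = 1.33713
Sc = 1.33713 * 0.283903
Sc = 0.3796 m


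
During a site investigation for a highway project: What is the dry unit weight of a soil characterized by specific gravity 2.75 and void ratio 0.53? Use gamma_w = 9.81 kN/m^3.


Result: 17.632 kN/m^3

Derivation:
Using gamma_d = Gs * gamma_w / (1 + e)
gamma_d = 2.75 * 9.81 / (1 + 0.53)
gamma_d = 2.75 * 9.81 / 1.53
gamma_d = 17.632 kN/m^3


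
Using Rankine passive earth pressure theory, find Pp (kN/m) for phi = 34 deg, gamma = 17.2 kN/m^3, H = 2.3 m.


Result: 160.92 kN/m

Derivation:
Compute passive earth pressure coefficient:
Kp = tan^2(45 + phi/2) = tan^2(62.0) = 3.537132
Compute passive force:
Pp = 0.5 * Kp * gamma * H^2
Pp = 0.5 * 3.537132 * 17.2 * 2.3^2
Pp = 160.92 kN/m


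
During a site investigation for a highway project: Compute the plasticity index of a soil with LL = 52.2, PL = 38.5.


Using PI = LL - PL
PI = 52.2 - 38.5
PI = 13.7


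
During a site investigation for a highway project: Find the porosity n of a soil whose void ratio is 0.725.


Using the relation n = e / (1 + e)
n = 0.725 / (1 + 0.725)
n = 0.725 / 1.725
n = 0.4203


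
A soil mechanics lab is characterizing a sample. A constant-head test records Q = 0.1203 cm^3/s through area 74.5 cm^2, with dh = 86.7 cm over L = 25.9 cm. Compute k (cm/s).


Compute hydraulic gradient:
i = dh / L = 86.7 / 25.9 = 3.34749
Then apply Darcy's law:
k = Q / (A * i)
k = 0.1203 / (74.5 * 3.34749)
k = 0.1203 / 249.388
k = 0.000482 cm/s


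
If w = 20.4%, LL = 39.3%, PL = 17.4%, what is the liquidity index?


First compute the plasticity index:
PI = LL - PL = 39.3 - 17.4 = 21.9
Then compute the liquidity index:
LI = (w - PL) / PI
LI = (20.4 - 17.4) / 21.9
LI = 0.137


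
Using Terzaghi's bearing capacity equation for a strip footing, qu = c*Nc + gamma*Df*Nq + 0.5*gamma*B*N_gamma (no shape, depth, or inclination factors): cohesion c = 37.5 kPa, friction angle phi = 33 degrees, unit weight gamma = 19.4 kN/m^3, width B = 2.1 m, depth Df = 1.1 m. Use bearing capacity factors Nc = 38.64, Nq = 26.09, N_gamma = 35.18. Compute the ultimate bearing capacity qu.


Compute qu = c*Nc + gamma*Df*Nq + 0.5*gamma*B*N_gamma
Term 1: 37.5 * 38.64 = 1449.0
Term 2: 19.4 * 1.1 * 26.09 = 556.7606
Term 3: 0.5 * 19.4 * 2.1 * 35.18 = 716.6166
qu = 1449.0 + 556.7606 + 716.6166
qu = 2722.38 kPa


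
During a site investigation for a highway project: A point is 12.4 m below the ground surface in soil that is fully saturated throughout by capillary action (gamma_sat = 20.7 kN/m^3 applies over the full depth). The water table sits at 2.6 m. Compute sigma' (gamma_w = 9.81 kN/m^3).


Total stress = gamma_sat * depth
sigma = 20.7 * 12.4 = 256.68 kPa
Pore water pressure u = gamma_w * (depth - d_wt)
u = 9.81 * (12.4 - 2.6) = 96.138 kPa
Effective stress = sigma - u
sigma' = 256.68 - 96.138 = 160.54 kPa


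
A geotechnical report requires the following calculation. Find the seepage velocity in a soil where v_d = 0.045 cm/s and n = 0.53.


Using v_s = v_d / n
v_s = 0.045 / 0.53
v_s = 0.08491 cm/s


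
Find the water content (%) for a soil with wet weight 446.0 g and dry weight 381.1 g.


Result: 17.03 %

Derivation:
Using w = (m_wet - m_dry) / m_dry * 100
m_wet - m_dry = 446.0 - 381.1 = 64.9 g
w = 64.9 / 381.1 * 100
w = 17.03 %


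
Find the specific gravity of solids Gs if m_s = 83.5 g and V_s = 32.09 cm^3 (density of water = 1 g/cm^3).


Using Gs = m_s / (V_s * rho_w)
Since rho_w = 1 g/cm^3:
Gs = 83.5 / 32.09
Gs = 2.602


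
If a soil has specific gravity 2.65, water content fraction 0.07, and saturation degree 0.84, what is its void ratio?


Using the relation e = Gs * w / S
e = 2.65 * 0.07 / 0.84
e = 0.2208


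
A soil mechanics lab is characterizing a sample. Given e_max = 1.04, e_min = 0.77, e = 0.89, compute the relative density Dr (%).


Result: 55.56 %

Derivation:
Using Dr = (e_max - e) / (e_max - e_min) * 100
e_max - e = 1.04 - 0.89 = 0.15
e_max - e_min = 1.04 - 0.77 = 0.27
Dr = 0.15 / 0.27 * 100
Dr = 55.56 %


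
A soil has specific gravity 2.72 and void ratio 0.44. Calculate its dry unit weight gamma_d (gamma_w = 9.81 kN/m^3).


Result: 18.53 kN/m^3

Derivation:
Using gamma_d = Gs * gamma_w / (1 + e)
gamma_d = 2.72 * 9.81 / (1 + 0.44)
gamma_d = 2.72 * 9.81 / 1.44
gamma_d = 18.53 kN/m^3


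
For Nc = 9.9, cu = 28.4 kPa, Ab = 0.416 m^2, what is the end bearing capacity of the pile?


Using Qb = Nc * cu * Ab
Qb = 9.9 * 28.4 * 0.416
Qb = 116.96 kN


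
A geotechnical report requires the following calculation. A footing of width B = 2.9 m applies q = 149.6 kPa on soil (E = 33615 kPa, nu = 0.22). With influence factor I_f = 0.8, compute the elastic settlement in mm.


Result: 9.825 mm

Derivation:
Using Se = q * B * (1 - nu^2) * I_f / E
1 - nu^2 = 1 - 0.22^2 = 0.9516
Se = 149.6 * 2.9 * 0.9516 * 0.8 / 33615
Se = 0.009825 m
Convert to mm: Se = 0.009825 * 1000 = 9.825 mm


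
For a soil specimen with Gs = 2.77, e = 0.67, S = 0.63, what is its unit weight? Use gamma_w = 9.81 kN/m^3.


Using gamma = gamma_w * (Gs + S*e) / (1 + e)
Numerator: Gs + S*e = 2.77 + 0.63*0.67 = 3.1921
Denominator: 1 + e = 1 + 0.67 = 1.67
gamma = 9.81 * 3.1921 / 1.67
gamma = 18.751 kN/m^3


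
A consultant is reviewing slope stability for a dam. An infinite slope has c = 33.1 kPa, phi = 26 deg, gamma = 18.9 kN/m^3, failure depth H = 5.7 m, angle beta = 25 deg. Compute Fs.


Result: 1.848

Derivation:
Using Fs = c / (gamma*H*sin(beta)*cos(beta)) + tan(phi)/tan(beta)
Cohesion contribution = 33.1 / (18.9*5.7*sin(25)*cos(25))
Cohesion contribution = 0.802172
Friction contribution = tan(26)/tan(25) = 1.04595
Fs = 0.802172 + 1.04595
Fs = 1.848


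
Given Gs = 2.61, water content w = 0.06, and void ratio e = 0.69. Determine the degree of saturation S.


Result: 0.227

Derivation:
Using S = Gs * w / e
S = 2.61 * 0.06 / 0.69
S = 0.227


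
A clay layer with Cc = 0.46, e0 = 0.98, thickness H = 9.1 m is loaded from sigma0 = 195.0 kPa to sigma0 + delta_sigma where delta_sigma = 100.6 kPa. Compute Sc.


Result: 0.382 m

Derivation:
Using Sc = Cc * H / (1 + e0) * log10((sigma0 + delta_sigma) / sigma0)
Stress ratio = (195.0 + 100.6) / 195.0 = 1.5159
log10(1.5159) = 0.18067
Cc * H / (1 + e0) = 0.46 * 9.1 / (1 + 0.98) = 2.11414
Sc = 2.11414 * 0.18067
Sc = 0.382 m


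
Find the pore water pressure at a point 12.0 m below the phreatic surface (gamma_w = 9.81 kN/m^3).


Using u = gamma_w * h_w
u = 9.81 * 12.0
u = 117.72 kPa


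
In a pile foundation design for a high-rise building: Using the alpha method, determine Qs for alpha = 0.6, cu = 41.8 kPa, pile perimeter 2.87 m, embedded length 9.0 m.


Result: 647.82 kN

Derivation:
Using Qs = alpha * cu * perimeter * L
Qs = 0.6 * 41.8 * 2.87 * 9.0
Qs = 647.82 kN


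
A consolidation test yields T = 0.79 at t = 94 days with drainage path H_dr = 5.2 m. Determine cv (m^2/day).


Using cv = T * H_dr^2 / t
H_dr^2 = 5.2^2 = 27.04
cv = 0.79 * 27.04 / 94
cv = 0.22725 m^2/day


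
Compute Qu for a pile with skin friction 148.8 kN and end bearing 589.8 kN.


Using Qu = Qf + Qb
Qu = 148.8 + 589.8
Qu = 738.6 kN


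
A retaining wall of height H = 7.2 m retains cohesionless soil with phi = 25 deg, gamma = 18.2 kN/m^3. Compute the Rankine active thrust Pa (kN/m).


Result: 191.46 kN/m

Derivation:
Compute active earth pressure coefficient:
Ka = tan^2(45 - phi/2) = tan^2(32.5) = 0.405859
Compute active force:
Pa = 0.5 * Ka * gamma * H^2
Pa = 0.5 * 0.405859 * 18.2 * 7.2^2
Pa = 191.46 kN/m


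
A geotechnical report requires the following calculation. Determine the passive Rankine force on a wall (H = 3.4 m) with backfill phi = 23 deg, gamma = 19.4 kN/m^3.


Compute passive earth pressure coefficient:
Kp = tan^2(45 + phi/2) = tan^2(56.5) = 2.282623
Compute passive force:
Pp = 0.5 * Kp * gamma * H^2
Pp = 0.5 * 2.282623 * 19.4 * 3.4^2
Pp = 255.96 kN/m


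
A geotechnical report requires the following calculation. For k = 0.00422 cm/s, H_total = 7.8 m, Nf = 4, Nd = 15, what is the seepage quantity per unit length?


Convert k to m/s for unit consistency with H:
k = 0.00422 cm/s = 0.00422 / 100 m/s = 4.22e-05 m/s
Using q = k * H * Nf / Nd
Nf / Nd = 4 / 15 = 0.2667
q = 4.22e-05 * 7.8 * 0.2667
q = 8.778e-05 m^3/s per m


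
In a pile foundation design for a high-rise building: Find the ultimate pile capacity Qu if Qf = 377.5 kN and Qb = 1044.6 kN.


Using Qu = Qf + Qb
Qu = 377.5 + 1044.6
Qu = 1422.1 kN


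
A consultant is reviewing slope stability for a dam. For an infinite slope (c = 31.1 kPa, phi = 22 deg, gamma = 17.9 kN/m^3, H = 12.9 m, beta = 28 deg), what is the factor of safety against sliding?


Using Fs = c / (gamma*H*sin(beta)*cos(beta)) + tan(phi)/tan(beta)
Cohesion contribution = 31.1 / (17.9*12.9*sin(28)*cos(28))
Cohesion contribution = 0.324918
Friction contribution = tan(22)/tan(28) = 0.759863
Fs = 0.324918 + 0.759863
Fs = 1.085


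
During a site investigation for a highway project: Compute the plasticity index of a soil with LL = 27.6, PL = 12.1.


Result: 15.5

Derivation:
Using PI = LL - PL
PI = 27.6 - 12.1
PI = 15.5


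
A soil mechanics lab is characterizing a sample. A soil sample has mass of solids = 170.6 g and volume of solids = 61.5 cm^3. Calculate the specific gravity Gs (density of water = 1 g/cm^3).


Result: 2.774

Derivation:
Using Gs = m_s / (V_s * rho_w)
Since rho_w = 1 g/cm^3:
Gs = 170.6 / 61.5
Gs = 2.774


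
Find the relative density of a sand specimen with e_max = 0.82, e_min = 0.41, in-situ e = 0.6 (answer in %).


Using Dr = (e_max - e) / (e_max - e_min) * 100
e_max - e = 0.82 - 0.6 = 0.22
e_max - e_min = 0.82 - 0.41 = 0.41
Dr = 0.22 / 0.41 * 100
Dr = 53.66 %


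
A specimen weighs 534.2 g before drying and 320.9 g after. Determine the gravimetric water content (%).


Using w = (m_wet - m_dry) / m_dry * 100
m_wet - m_dry = 534.2 - 320.9 = 213.3 g
w = 213.3 / 320.9 * 100
w = 66.47 %


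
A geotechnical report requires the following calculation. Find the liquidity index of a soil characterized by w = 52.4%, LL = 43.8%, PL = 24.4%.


First compute the plasticity index:
PI = LL - PL = 43.8 - 24.4 = 19.4
Then compute the liquidity index:
LI = (w - PL) / PI
LI = (52.4 - 24.4) / 19.4
LI = 1.443


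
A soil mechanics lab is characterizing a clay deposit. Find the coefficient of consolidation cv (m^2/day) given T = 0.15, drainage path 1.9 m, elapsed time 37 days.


Using cv = T * H_dr^2 / t
H_dr^2 = 1.9^2 = 3.61
cv = 0.15 * 3.61 / 37
cv = 0.01464 m^2/day


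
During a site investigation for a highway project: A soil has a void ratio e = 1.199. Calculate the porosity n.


Using the relation n = e / (1 + e)
n = 1.199 / (1 + 1.199)
n = 1.199 / 2.199
n = 0.5452


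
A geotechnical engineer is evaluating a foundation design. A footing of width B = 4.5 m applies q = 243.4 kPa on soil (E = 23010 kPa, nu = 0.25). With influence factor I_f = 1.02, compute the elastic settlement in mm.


Using Se = q * B * (1 - nu^2) * I_f / E
1 - nu^2 = 1 - 0.25^2 = 0.9375
Se = 243.4 * 4.5 * 0.9375 * 1.02 / 23010
Se = 0.045518 m
Convert to mm: Se = 0.045518 * 1000 = 45.518 mm


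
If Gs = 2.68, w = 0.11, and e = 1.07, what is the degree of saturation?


Using S = Gs * w / e
S = 2.68 * 0.11 / 1.07
S = 0.2755


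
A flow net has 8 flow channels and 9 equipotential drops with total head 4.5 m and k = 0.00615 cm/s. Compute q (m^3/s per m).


Convert k to m/s for unit consistency with H:
k = 0.00615 cm/s = 0.00615 / 100 m/s = 6.15e-05 m/s
Using q = k * H * Nf / Nd
Nf / Nd = 8 / 9 = 0.8889
q = 6.15e-05 * 4.5 * 0.8889
q = 0.000246 m^3/s per m


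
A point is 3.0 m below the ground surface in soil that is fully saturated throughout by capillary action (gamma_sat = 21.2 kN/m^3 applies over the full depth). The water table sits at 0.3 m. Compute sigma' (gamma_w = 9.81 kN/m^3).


Result: 37.11 kPa

Derivation:
Total stress = gamma_sat * depth
sigma = 21.2 * 3.0 = 63.6 kPa
Pore water pressure u = gamma_w * (depth - d_wt)
u = 9.81 * (3.0 - 0.3) = 26.487 kPa
Effective stress = sigma - u
sigma' = 63.6 - 26.487 = 37.11 kPa


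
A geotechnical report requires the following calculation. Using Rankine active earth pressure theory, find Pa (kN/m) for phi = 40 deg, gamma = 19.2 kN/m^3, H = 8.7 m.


Compute active earth pressure coefficient:
Ka = tan^2(45 - phi/2) = tan^2(25.0) = 0.217443
Compute active force:
Pa = 0.5 * Ka * gamma * H^2
Pa = 0.5 * 0.217443 * 19.2 * 8.7^2
Pa = 158.0 kN/m


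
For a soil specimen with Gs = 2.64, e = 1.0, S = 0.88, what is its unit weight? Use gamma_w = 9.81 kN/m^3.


Using gamma = gamma_w * (Gs + S*e) / (1 + e)
Numerator: Gs + S*e = 2.64 + 0.88*1.0 = 3.52
Denominator: 1 + e = 1 + 1.0 = 2.0
gamma = 9.81 * 3.52 / 2.0
gamma = 17.266 kN/m^3


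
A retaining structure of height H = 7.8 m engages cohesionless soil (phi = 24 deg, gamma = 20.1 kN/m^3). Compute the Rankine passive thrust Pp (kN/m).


Compute passive earth pressure coefficient:
Kp = tan^2(45 + phi/2) = tan^2(57.0) = 2.371184
Compute passive force:
Pp = 0.5 * Kp * gamma * H^2
Pp = 0.5 * 2.371184 * 20.1 * 7.8^2
Pp = 1449.84 kN/m


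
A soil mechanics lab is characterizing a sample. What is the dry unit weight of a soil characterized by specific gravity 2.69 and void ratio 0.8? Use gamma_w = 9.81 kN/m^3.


Result: 14.66 kN/m^3

Derivation:
Using gamma_d = Gs * gamma_w / (1 + e)
gamma_d = 2.69 * 9.81 / (1 + 0.8)
gamma_d = 2.69 * 9.81 / 1.8
gamma_d = 14.66 kN/m^3


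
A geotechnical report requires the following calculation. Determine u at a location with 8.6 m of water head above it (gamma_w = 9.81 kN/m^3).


Result: 84.37 kPa

Derivation:
Using u = gamma_w * h_w
u = 9.81 * 8.6
u = 84.37 kPa


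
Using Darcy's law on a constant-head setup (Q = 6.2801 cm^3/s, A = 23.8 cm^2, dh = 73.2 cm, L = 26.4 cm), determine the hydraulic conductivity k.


Compute hydraulic gradient:
i = dh / L = 73.2 / 26.4 = 2.77273
Then apply Darcy's law:
k = Q / (A * i)
k = 6.2801 / (23.8 * 2.77273)
k = 6.2801 / 65.9909
k = 0.095166 cm/s


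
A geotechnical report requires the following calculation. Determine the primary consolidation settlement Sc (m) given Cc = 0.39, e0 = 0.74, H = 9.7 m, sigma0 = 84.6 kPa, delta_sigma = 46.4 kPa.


Using Sc = Cc * H / (1 + e0) * log10((sigma0 + delta_sigma) / sigma0)
Stress ratio = (84.6 + 46.4) / 84.6 = 1.54846
log10(1.54846) = 0.189901
Cc * H / (1 + e0) = 0.39 * 9.7 / (1 + 0.74) = 2.17414
Sc = 2.17414 * 0.189901
Sc = 0.4129 m


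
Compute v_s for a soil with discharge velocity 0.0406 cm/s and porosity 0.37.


Result: 0.10973 cm/s

Derivation:
Using v_s = v_d / n
v_s = 0.0406 / 0.37
v_s = 0.10973 cm/s


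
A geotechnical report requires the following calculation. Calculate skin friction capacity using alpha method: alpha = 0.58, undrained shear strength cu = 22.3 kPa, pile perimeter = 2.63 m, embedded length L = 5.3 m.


Result: 180.29 kN

Derivation:
Using Qs = alpha * cu * perimeter * L
Qs = 0.58 * 22.3 * 2.63 * 5.3
Qs = 180.29 kN


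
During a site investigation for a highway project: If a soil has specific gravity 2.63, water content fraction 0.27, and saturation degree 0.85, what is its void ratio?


Result: 0.8354

Derivation:
Using the relation e = Gs * w / S
e = 2.63 * 0.27 / 0.85
e = 0.8354


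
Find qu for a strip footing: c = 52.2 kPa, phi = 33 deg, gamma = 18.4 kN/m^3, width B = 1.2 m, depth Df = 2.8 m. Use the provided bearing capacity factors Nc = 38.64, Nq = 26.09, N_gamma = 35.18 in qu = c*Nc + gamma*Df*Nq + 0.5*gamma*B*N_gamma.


Result: 3749.55 kPa

Derivation:
Compute qu = c*Nc + gamma*Df*Nq + 0.5*gamma*B*N_gamma
Term 1: 52.2 * 38.64 = 2017.008
Term 2: 18.4 * 2.8 * 26.09 = 1344.1568
Term 3: 0.5 * 18.4 * 1.2 * 35.18 = 388.3872
qu = 2017.008 + 1344.1568 + 388.3872
qu = 3749.55 kPa


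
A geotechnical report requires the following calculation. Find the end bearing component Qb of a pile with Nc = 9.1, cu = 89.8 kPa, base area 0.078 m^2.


Using Qb = Nc * cu * Ab
Qb = 9.1 * 89.8 * 0.078
Qb = 63.74 kN


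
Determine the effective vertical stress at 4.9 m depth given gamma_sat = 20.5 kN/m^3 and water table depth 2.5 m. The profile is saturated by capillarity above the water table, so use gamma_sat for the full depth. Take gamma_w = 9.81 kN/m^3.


Total stress = gamma_sat * depth
sigma = 20.5 * 4.9 = 100.45 kPa
Pore water pressure u = gamma_w * (depth - d_wt)
u = 9.81 * (4.9 - 2.5) = 23.544 kPa
Effective stress = sigma - u
sigma' = 100.45 - 23.544 = 76.91 kPa


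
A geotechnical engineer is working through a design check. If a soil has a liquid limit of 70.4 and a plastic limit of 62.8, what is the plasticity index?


Result: 7.6

Derivation:
Using PI = LL - PL
PI = 70.4 - 62.8
PI = 7.6


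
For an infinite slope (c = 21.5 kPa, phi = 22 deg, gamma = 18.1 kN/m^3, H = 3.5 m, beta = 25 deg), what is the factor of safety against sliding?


Result: 1.753

Derivation:
Using Fs = c / (gamma*H*sin(beta)*cos(beta)) + tan(phi)/tan(beta)
Cohesion contribution = 21.5 / (18.1*3.5*sin(25)*cos(25))
Cohesion contribution = 0.88607
Friction contribution = tan(22)/tan(25) = 0.866437
Fs = 0.88607 + 0.866437
Fs = 1.753


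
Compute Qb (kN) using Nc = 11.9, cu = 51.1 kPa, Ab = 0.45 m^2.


Using Qb = Nc * cu * Ab
Qb = 11.9 * 51.1 * 0.45
Qb = 273.64 kN


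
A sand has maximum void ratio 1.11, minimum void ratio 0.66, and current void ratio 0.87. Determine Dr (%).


Using Dr = (e_max - e) / (e_max - e_min) * 100
e_max - e = 1.11 - 0.87 = 0.24
e_max - e_min = 1.11 - 0.66 = 0.45
Dr = 0.24 / 0.45 * 100
Dr = 53.33 %


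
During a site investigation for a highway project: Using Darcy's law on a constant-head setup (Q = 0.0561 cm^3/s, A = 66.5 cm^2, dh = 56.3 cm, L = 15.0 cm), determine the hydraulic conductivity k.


Compute hydraulic gradient:
i = dh / L = 56.3 / 15.0 = 3.75333
Then apply Darcy's law:
k = Q / (A * i)
k = 0.0561 / (66.5 * 3.75333)
k = 0.0561 / 249.597
k = 0.000225 cm/s


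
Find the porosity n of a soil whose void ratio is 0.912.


Result: 0.477

Derivation:
Using the relation n = e / (1 + e)
n = 0.912 / (1 + 0.912)
n = 0.912 / 1.912
n = 0.477
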